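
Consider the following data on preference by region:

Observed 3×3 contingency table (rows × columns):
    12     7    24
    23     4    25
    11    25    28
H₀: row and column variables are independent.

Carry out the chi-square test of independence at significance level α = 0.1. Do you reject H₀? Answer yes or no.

Row totals [43, 52, 64], col totals [46, 36, 77], n=159
χ² = (12−12.44)²/12.44 + (7−9.74)²/9.74 + (24−20.82)²/20.82 + (23−15.04)²/15.04 + (4−11.77)²/11.77 + (25−25.18)²/25.18 + (11−18.52)²/18.52 + (25−14.49)²/14.49 + (28−30.99)²/30.99 = 21.5721
df = 4
p-value (upper-tail) = 0.00024
At α=0.1: p < α → reject H₀

reject H₀: yes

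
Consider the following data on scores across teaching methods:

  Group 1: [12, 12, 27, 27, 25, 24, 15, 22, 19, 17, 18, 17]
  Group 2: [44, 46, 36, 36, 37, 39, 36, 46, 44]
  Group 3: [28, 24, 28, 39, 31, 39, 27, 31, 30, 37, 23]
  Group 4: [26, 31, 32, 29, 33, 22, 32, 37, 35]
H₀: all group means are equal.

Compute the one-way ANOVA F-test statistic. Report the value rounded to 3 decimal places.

test statistic = 29.524

Group means [19.58, 40.44, 30.64, 30.78], grand mean 29.585
SSB = Σnᵢ(x̄ᵢ−x̄)² = 2286.711; SSW = ΣΣ(x−x̄ᵢ)² = 955.240
MSB = 2286.711/3 = 762.2371; MSW = 955.240/37 = 25.8173
F = MSB/MSW = 29.5243
df = (3, 37)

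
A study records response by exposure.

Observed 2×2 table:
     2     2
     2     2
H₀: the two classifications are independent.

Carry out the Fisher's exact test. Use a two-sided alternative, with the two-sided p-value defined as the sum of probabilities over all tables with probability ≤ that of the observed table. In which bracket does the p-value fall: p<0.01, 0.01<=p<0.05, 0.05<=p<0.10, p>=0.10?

p-value bracket: p>=0.10

Margins: r₁=4, r₂=4, c₁=4, c₂=4, n=8
p_obs = C(4,2)·C(4,2)/C(8,4); sum pmf over tables with pmf ≤ p_obs
p-value (two-sided) = 1.00000
→ bracket: p>=0.10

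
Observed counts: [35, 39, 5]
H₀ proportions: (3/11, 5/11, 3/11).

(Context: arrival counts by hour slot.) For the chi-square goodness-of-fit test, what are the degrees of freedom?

degrees of freedom = 2

df = k − 1 = 3 − 1 = 2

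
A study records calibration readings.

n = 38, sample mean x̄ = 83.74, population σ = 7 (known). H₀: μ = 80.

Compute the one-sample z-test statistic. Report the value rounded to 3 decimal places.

test statistic = 3.294

SE = σ/√n = 7/√38 = 1.1355
z = (x̄−μ₀)/SE = (83.74−80)/1.1355 = 3.2936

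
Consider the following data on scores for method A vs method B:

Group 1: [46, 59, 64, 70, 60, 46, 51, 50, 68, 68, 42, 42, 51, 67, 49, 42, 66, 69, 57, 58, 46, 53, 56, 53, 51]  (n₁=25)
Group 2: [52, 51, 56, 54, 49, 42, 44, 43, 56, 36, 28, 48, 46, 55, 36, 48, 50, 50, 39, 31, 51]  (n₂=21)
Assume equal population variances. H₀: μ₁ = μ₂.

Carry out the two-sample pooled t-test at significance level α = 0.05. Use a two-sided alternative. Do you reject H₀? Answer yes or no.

reject H₀: yes

x̄₁=55.360, s₁=9.183, n₁=25
x̄₂=45.952, s₂=8.084, n₂=21
s_p² = [24·9.183² + 20·8.084²]/44 = 75.6980
SE = √(s_p²·(1/25+1/21)) = 2.5754
t = (55.360−45.952)/2.5754 = 3.6529
df = 44
p-value (two-sided) = 0.00069
At α=0.05: p < α → reject H₀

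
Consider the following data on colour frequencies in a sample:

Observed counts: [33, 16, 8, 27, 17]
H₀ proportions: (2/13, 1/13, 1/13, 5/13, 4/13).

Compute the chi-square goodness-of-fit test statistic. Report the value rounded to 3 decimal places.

n = 101; E_i = n·p_i = [15.54, 7.77, 7.77, 38.85, 31.08]
χ² = (33−15.54)²/15.54 + (16−7.77)²/7.77 + (8−7.77)²/7.77 + (27−38.85)²/38.85 + (17−31.08)²/31.08 = 38.3381
df = 4

test statistic = 38.338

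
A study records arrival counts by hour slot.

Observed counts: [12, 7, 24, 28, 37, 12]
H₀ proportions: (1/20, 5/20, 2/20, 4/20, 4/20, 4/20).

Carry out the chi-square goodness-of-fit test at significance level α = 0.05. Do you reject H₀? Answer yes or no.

n = 120; E_i = n·p_i = [6.00, 30.00, 12.00, 24.00, 24.00, 24.00]
χ² = (12−6.00)²/6.00 + (7−30.00)²/30.00 + (24−12.00)²/12.00 + (28−24.00)²/24.00 + (37−24.00)²/24.00 + (12−24.00)²/24.00 = 49.3417
df = 5
p-value (upper-tail) = 0.00000
At α=0.05: p < α → reject H₀

reject H₀: yes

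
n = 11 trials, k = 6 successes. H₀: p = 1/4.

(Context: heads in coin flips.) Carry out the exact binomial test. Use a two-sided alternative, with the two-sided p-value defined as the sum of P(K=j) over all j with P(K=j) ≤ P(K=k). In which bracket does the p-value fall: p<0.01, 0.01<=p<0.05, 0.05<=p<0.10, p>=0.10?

p-value bracket: 0.01<=p<0.05

Exact binomial: n=11, k=6, p₀=1/4=0.2500
P(X=j) = C(n,j)·p₀^j·(1−p₀)^(n−j); p = Σ P(X=j) over j with P(X=j) ≤ P(X=6)
p-value (two-sided) = 0.03433
→ bracket: 0.01<=p<0.05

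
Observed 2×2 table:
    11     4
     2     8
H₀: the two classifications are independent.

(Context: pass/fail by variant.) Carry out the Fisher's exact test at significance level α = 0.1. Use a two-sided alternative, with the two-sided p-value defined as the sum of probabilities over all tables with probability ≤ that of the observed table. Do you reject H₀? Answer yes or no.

Margins: r₁=15, r₂=10, c₁=13, c₂=12, n=25
p_obs = C(15,11)·C(10,2)/C(25,13); sum pmf over tables with pmf ≤ p_obs
p-value (two-sided) = 0.01542
At α=0.1: p < α → reject H₀

reject H₀: yes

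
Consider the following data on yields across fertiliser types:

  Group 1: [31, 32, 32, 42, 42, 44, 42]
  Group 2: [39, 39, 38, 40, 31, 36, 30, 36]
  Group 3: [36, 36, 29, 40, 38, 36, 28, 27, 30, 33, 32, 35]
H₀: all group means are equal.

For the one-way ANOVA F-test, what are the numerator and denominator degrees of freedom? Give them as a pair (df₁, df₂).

degrees of freedom = [2, 24]

k = 3 groups, N = 27 total
df = (k−1, N−k) = (3−1, 27−3) = (2, 24)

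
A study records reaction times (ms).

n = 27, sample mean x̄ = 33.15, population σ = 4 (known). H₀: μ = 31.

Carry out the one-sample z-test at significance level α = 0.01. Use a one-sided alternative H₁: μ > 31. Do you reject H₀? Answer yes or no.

reject H₀: yes

SE = σ/√n = 4/√27 = 0.7698
z = (x̄−μ₀)/SE = (33.15−31)/0.7698 = 2.7929
p-value (one-sided, H₁ greater) = 0.00261
At α=0.01: p < α → reject H₀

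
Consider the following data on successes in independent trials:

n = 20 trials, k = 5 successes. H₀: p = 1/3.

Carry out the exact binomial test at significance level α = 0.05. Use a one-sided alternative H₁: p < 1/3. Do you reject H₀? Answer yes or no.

reject H₀: no

Exact binomial: n=20, k=5, p₀=1/3=0.3333
P(X≤5) from Σ C(n,i)·p₀^i·(1−p₀)^(n−i)
p-value (one-sided, H₁ less) = 0.29721
At α=0.05: p ≥ α → fail to reject H₀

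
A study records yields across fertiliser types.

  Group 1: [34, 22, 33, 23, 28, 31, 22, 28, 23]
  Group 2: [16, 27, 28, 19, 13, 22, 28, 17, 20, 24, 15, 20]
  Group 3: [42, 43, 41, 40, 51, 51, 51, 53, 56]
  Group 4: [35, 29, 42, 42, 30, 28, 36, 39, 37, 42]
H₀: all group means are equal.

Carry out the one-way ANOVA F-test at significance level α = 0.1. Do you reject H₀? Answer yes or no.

Group means [27.11, 20.75, 47.56, 36.00], grand mean 32.025
SSB = Σnᵢ(x̄ᵢ−x̄)² = 4071.614; SSW = ΣΣ(x−x̄ᵢ)² = 1031.361
MSB = 4071.614/3 = 1357.2046; MSW = 1031.361/36 = 28.6489
F = MSB/MSW = 47.3737
df = (3, 36)
p-value (upper-tail) = 0.00000
At α=0.1: p < α → reject H₀

reject H₀: yes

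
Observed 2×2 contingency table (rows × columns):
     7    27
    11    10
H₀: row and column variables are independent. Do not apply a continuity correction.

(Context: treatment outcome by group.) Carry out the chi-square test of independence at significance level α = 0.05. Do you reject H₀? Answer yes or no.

reject H₀: yes

Row totals [34, 21], col totals [18, 37], n=55
χ² = (7−11.13)²/11.13 + (27−22.87)²/22.87 + (11−6.87)²/6.87 + (10−14.13)²/14.13 = 5.9599
df = 1
p-value (upper-tail) = 0.01463
At α=0.05: p < α → reject H₀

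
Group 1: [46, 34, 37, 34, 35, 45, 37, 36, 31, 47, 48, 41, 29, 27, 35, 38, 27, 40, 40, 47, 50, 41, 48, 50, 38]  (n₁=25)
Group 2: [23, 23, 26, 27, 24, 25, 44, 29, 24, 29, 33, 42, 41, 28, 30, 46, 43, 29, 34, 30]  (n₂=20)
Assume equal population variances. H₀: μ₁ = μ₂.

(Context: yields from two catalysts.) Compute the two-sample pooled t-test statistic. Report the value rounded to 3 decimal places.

x̄₁=39.240, s₁=7.008, n₁=25
x̄₂=31.500, s₂=7.585, n₂=20
s_p² = [24·7.008² + 19·7.585²]/43 = 52.8270
SE = √(s_p²·(1/25+1/20)) = 2.1805
t = (39.240−31.500)/2.1805 = 3.5497
df = 43

test statistic = 3.550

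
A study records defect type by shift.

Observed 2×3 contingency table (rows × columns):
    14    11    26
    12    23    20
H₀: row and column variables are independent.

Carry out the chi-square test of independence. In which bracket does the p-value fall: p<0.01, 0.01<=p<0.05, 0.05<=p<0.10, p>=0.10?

p-value bracket: 0.05<=p<0.10

Row totals [51, 55], col totals [26, 34, 46], n=106
χ² = (14−12.51)²/12.51 + (11−16.36)²/16.36 + (26−22.13)²/22.13 + (12−13.49)²/13.49 + (23−17.64)²/17.64 + (20−23.87)²/23.87 = 5.0280
df = 2
p-value (upper-tail) = 0.08095
→ bracket: 0.05<=p<0.10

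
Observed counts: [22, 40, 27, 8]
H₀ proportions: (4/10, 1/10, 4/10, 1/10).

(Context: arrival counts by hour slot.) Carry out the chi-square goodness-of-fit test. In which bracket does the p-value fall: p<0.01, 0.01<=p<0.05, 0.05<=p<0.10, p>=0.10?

p-value bracket: p<0.01

n = 97; E_i = n·p_i = [38.80, 9.70, 38.80, 9.70]
χ² = (22−38.80)²/38.80 + (40−9.70)²/9.70 + (27−38.80)²/38.80 + (8−9.70)²/9.70 = 105.8093
df = 3
p-value (upper-tail) = 0.00000
→ bracket: p<0.01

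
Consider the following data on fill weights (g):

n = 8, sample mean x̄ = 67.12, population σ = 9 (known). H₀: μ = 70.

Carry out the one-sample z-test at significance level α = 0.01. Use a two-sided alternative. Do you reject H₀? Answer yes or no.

reject H₀: no

SE = σ/√n = 9/√8 = 3.1820
z = (x̄−μ₀)/SE = (67.12−70)/3.1820 = -0.9051
p-value (two-sided) = 0.36541
At α=0.01: p ≥ α → fail to reject H₀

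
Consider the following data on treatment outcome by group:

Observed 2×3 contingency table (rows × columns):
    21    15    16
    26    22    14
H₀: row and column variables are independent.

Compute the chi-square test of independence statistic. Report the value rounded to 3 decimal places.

Row totals [52, 62], col totals [47, 37, 30], n=114
χ² = (21−21.44)²/21.44 + (15−16.88)²/16.88 + (16−13.68)²/13.68 + (26−25.56)²/25.56 + (22−20.12)²/20.12 + (14−16.32)²/16.32 = 1.1210
df = 2

test statistic = 1.121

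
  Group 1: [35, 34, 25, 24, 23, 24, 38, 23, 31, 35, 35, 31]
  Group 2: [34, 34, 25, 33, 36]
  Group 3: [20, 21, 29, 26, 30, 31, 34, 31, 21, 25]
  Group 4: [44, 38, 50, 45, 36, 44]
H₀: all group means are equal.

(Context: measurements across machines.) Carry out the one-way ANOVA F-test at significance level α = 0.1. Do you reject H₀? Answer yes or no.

Group means [29.83, 32.40, 26.80, 42.83], grand mean 31.667
SSB = Σnᵢ(x̄ᵢ−x̄)² = 1028.033; SSW = ΣΣ(x−x̄ᵢ)² = 773.300
MSB = 1028.033/3 = 342.6778; MSW = 773.300/29 = 26.6655
F = MSB/MSW = 12.8510
df = (3, 29)
p-value (upper-tail) = 0.00002
At α=0.1: p < α → reject H₀

reject H₀: yes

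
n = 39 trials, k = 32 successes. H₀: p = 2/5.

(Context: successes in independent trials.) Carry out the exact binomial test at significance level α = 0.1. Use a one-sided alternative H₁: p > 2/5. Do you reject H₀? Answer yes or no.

Exact binomial: n=39, k=32, p₀=2/5=0.4000
P(X≥32) from Σ C(n,i)·p₀^i·(1−p₀)^(n−i)
p-value (one-sided, H₁ greater) = 0.00000
At α=0.1: p < α → reject H₀

reject H₀: yes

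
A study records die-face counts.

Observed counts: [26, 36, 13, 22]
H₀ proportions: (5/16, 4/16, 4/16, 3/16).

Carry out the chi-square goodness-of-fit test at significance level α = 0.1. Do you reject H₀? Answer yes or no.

n = 97; E_i = n·p_i = [30.31, 24.25, 24.25, 18.19]
χ² = (26−30.31)²/30.31 + (36−24.25)²/24.25 + (13−24.25)²/24.25 + (22−18.19)²/18.19 = 12.3251
df = 3
p-value (upper-tail) = 0.00635
At α=0.1: p < α → reject H₀

reject H₀: yes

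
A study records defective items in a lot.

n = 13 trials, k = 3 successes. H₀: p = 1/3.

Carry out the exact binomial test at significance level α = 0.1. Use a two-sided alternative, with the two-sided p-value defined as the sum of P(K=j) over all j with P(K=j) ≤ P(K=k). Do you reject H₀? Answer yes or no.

reject H₀: no

Exact binomial: n=13, k=3, p₀=1/3=0.3333
P(X=j) = C(n,j)·p₀^j·(1−p₀)^(n−j); p = Σ P(X=j) over j with P(X=j) ≤ P(X=3)
p-value (two-sided) = 0.56373
At α=0.1: p ≥ α → fail to reject H₀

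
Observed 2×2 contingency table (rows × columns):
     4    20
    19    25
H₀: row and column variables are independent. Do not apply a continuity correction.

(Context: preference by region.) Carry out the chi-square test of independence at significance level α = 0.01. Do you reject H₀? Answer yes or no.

reject H₀: no

Row totals [24, 44], col totals [23, 45], n=68
χ² = (4−8.12)²/8.12 + (20−15.88)²/15.88 + (19−14.88)²/14.88 + (25−29.12)²/29.12 = 4.8778
df = 1
p-value (upper-tail) = 0.02720
At α=0.01: p ≥ α → fail to reject H₀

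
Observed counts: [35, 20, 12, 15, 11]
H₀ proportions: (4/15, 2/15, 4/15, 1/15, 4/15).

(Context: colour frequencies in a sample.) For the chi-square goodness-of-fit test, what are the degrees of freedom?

degrees of freedom = 4

df = k − 1 = 5 − 1 = 4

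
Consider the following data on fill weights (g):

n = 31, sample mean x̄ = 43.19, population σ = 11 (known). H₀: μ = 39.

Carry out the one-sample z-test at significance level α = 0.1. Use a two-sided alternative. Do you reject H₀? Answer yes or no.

reject H₀: yes

SE = σ/√n = 11/√31 = 1.9757
z = (x̄−μ₀)/SE = (43.19−39)/1.9757 = 2.1208
p-value (two-sided) = 0.03394
At α=0.1: p < α → reject H₀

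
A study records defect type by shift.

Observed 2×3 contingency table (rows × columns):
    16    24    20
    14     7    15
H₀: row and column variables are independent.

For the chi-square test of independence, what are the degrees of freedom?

degrees of freedom = 2

df = (r−1)(c−1) = (2−1)·(3−1) = 2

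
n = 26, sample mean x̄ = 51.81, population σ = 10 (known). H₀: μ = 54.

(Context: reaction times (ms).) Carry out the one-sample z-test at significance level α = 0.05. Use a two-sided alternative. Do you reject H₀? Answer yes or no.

reject H₀: no

SE = σ/√n = 10/√26 = 1.9612
z = (x̄−μ₀)/SE = (51.81−54)/1.9612 = -1.1167
p-value (two-sided) = 0.26413
At α=0.05: p ≥ α → fail to reject H₀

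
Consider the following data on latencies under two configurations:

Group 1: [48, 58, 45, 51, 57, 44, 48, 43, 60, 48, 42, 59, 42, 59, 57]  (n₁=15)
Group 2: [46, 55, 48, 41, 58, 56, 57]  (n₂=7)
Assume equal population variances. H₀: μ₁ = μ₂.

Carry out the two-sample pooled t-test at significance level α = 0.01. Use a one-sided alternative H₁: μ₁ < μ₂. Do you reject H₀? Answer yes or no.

x̄₁=50.733, s₁=6.902, n₁=15
x̄₂=51.571, s₂=6.554, n₂=7
s_p² = [14·6.902² + 6·6.554²]/20 = 46.2324
SE = √(s_p²·(1/15+1/7)) = 3.1124
t = (50.733−51.571)/3.1124 = -0.2693
df = 20
p-value (one-sided, H₁ less) = 0.39524
At α=0.01: p ≥ α → fail to reject H₀

reject H₀: no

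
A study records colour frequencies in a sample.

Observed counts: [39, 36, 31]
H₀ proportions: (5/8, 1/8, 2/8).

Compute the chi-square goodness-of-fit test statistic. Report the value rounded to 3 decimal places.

n = 106; E_i = n·p_i = [66.25, 13.25, 26.50]
χ² = (39−66.25)²/66.25 + (36−13.25)²/13.25 + (31−26.50)²/26.50 = 51.0340
df = 2

test statistic = 51.034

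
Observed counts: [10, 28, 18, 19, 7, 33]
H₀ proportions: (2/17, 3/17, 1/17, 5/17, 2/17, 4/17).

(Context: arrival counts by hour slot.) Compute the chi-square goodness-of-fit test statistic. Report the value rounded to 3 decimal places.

test statistic = 33.459

n = 115; E_i = n·p_i = [13.53, 20.29, 6.76, 33.82, 13.53, 27.06]
χ² = (10−13.53)²/13.53 + (28−20.29)²/20.29 + (18−6.76)²/6.76 + (19−33.82)²/33.82 + (7−13.53)²/13.53 + (33−27.06)²/27.06 = 33.4593
df = 5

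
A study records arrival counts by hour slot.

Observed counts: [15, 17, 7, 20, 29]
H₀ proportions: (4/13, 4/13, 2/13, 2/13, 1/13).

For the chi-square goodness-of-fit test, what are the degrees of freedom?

df = k − 1 = 5 − 1 = 4

degrees of freedom = 4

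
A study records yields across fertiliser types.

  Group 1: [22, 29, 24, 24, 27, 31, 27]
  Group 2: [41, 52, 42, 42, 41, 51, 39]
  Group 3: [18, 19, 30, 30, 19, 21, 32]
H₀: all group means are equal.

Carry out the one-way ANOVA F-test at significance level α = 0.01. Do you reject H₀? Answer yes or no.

Group means [26.29, 44.00, 24.14], grand mean 31.476
SSB = Σnᵢ(x̄ᵢ−x̄)² = 1662.952; SSW = ΣΣ(x−x̄ᵢ)² = 454.286
MSB = 1662.952/2 = 831.4762; MSW = 454.286/18 = 25.2381
F = MSB/MSW = 32.9453
df = (2, 18)
p-value (upper-tail) = 0.00000
At α=0.01: p < α → reject H₀

reject H₀: yes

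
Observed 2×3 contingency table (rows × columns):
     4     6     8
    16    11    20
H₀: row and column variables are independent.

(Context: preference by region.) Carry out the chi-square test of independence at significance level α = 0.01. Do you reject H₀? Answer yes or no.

reject H₀: no

Row totals [18, 47], col totals [20, 17, 28], n=65
χ² = (4−5.54)²/5.54 + (6−4.71)²/4.71 + (8−7.75)²/7.75 + (16−14.46)²/14.46 + (11−12.29)²/12.29 + (20−20.25)²/20.25 = 1.0924
df = 2
p-value (upper-tail) = 0.57914
At α=0.01: p ≥ α → fail to reject H₀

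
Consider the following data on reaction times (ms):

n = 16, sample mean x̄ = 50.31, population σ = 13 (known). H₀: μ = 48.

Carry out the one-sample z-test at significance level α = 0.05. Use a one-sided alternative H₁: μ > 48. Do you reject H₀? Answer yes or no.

SE = σ/√n = 13/√16 = 3.2500
z = (x̄−μ₀)/SE = (50.31−48)/3.2500 = 0.7108
p-value (one-sided, H₁ greater) = 0.23861
At α=0.05: p ≥ α → fail to reject H₀

reject H₀: no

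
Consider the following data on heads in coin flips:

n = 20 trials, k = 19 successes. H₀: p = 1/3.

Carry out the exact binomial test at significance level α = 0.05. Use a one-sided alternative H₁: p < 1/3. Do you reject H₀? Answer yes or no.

reject H₀: no

Exact binomial: n=20, k=19, p₀=1/3=0.3333
P(X≤19) from Σ C(n,i)·p₀^i·(1−p₀)^(n−i)
p-value (one-sided, H₁ less) = 1.00000
At α=0.05: p ≥ α → fail to reject H₀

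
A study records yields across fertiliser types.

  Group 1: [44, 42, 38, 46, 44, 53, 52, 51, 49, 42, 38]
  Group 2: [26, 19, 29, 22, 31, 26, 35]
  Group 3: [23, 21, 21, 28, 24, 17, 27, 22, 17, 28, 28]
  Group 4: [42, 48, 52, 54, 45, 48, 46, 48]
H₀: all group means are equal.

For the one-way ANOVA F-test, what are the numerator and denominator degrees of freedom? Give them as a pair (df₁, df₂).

k = 4 groups, N = 37 total
df = (k−1, N−k) = (4−1, 37−4) = (3, 33)

degrees of freedom = [3, 33]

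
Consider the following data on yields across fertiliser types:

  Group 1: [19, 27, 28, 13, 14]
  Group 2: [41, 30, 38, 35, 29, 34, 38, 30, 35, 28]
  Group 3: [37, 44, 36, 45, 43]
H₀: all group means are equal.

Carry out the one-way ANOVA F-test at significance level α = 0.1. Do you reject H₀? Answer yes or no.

reject H₀: yes

Group means [20.20, 33.80, 41.00], grand mean 32.200
SSB = Σnᵢ(x̄ᵢ−x̄)² = 1132.800; SSW = ΣΣ(x−x̄ᵢ)² = 444.400
MSB = 1132.800/2 = 566.4000; MSW = 444.400/17 = 26.1412
F = MSB/MSW = 21.6670
df = (2, 17)
p-value (upper-tail) = 0.00002
At α=0.1: p < α → reject H₀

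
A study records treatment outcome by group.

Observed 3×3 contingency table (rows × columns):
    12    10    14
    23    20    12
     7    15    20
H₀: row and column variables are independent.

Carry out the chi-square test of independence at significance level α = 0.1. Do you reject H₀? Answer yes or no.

Row totals [36, 55, 42], col totals [42, 45, 46], n=133
χ² = (12−11.37)²/11.37 + (10−12.18)²/12.18 + (14−12.45)²/12.45 + (23−17.37)²/17.37 + (20−18.61)²/18.61 + (12−19.02)²/19.02 + (7−13.26)²/13.26 + (15−14.21)²/14.21 + (20−14.53)²/14.53 = 10.2046
df = 4
p-value (upper-tail) = 0.03712
At α=0.1: p < α → reject H₀

reject H₀: yes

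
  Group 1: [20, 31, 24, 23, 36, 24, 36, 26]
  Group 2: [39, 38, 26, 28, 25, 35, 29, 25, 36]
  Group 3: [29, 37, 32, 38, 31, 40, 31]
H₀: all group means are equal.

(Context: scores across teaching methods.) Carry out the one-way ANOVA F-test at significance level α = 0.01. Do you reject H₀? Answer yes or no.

reject H₀: no

Group means [27.50, 31.22, 34.00], grand mean 30.792
SSB = Σnᵢ(x̄ᵢ−x̄)² = 160.403; SSW = ΣΣ(x−x̄ᵢ)² = 631.556
MSB = 160.403/2 = 80.2014; MSW = 631.556/21 = 30.0741
F = MSB/MSW = 2.6668
df = (2, 21)
p-value (upper-tail) = 0.09289
At α=0.01: p ≥ α → fail to reject H₀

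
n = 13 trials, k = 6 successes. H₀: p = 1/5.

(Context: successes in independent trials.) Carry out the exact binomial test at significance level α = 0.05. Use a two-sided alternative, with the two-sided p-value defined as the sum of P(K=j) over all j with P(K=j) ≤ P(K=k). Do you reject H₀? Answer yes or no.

reject H₀: yes

Exact binomial: n=13, k=6, p₀=1/5=0.2000
P(X=j) = C(n,j)·p₀^j·(1−p₀)^(n−j); p = Σ P(X=j) over j with P(X=j) ≤ P(X=6)
p-value (two-sided) = 0.03004
At α=0.05: p < α → reject H₀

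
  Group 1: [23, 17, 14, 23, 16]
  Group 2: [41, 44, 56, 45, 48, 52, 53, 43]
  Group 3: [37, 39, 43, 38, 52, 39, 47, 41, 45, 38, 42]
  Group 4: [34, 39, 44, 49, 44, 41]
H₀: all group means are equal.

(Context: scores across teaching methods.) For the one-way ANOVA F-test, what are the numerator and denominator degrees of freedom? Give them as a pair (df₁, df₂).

degrees of freedom = [3, 26]

k = 4 groups, N = 30 total
df = (k−1, N−k) = (4−1, 30−4) = (3, 26)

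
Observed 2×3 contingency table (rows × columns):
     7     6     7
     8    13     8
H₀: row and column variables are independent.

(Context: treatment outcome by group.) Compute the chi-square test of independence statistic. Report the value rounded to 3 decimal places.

test statistic = 1.096

Row totals [20, 29], col totals [15, 19, 15], n=49
χ² = (7−6.12)²/6.12 + (6−7.76)²/7.76 + (7−6.12)²/6.12 + (8−8.88)²/8.88 + (13−11.24)²/11.24 + (8−8.88)²/8.88 = 1.0962
df = 2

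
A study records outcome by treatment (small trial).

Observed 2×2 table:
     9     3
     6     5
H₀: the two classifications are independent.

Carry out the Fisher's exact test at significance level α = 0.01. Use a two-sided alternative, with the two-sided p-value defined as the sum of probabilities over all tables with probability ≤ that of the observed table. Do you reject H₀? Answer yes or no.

Margins: r₁=12, r₂=11, c₁=15, c₂=8, n=23
p_obs = C(12,9)·C(11,6)/C(23,15); sum pmf over tables with pmf ≤ p_obs
p-value (two-sided) = 0.40032
At α=0.01: p ≥ α → fail to reject H₀

reject H₀: no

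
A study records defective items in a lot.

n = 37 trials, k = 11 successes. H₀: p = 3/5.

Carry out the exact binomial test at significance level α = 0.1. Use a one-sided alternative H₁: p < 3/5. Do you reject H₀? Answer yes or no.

Exact binomial: n=37, k=11, p₀=3/5=0.6000
P(X≤11) from Σ C(n,i)·p₀^i·(1−p₀)^(n−i)
p-value (one-sided, H₁ less) = 0.00019
At α=0.1: p < α → reject H₀

reject H₀: yes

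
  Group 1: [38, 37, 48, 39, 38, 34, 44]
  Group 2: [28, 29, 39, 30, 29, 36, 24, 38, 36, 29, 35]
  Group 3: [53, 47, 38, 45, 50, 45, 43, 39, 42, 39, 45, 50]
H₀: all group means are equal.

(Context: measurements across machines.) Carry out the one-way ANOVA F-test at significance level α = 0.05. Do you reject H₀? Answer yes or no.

reject H₀: yes

Group means [39.71, 32.09, 44.67], grand mean 38.900
SSB = Σnᵢ(x̄ᵢ−x̄)² = 913.696; SSW = ΣΣ(x−x̄ᵢ)² = 621.004
MSB = 913.696/2 = 456.8478; MSW = 621.004/27 = 23.0002
F = MSB/MSW = 19.8628
df = (2, 27)
p-value (upper-tail) = 0.00000
At α=0.05: p < α → reject H₀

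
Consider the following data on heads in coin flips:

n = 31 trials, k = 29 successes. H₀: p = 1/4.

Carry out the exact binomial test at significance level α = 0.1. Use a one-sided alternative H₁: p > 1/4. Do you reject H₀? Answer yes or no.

Exact binomial: n=31, k=29, p₀=1/4=0.2500
P(X≥29) from Σ C(n,i)·p₀^i·(1−p₀)^(n−i)
p-value (one-sided, H₁ greater) = 0.00000
At α=0.1: p < α → reject H₀

reject H₀: yes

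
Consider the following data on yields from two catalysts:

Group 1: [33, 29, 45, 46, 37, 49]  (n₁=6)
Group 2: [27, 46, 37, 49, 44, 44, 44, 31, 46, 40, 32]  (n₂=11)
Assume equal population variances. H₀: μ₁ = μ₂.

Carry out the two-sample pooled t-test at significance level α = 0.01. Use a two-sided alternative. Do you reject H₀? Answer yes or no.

reject H₀: no

x̄₁=39.833, s₁=8.010, n₁=6
x̄₂=40.000, s₂=7.239, n₂=11
s_p² = [5·8.010² + 10·7.239²]/15 = 56.3222
SE = √(s_p²·(1/6+1/11)) = 3.8088
t = (39.833−40.000)/3.8088 = -0.0438
df = 15
p-value (two-sided) = 0.96567
At α=0.01: p ≥ α → fail to reject H₀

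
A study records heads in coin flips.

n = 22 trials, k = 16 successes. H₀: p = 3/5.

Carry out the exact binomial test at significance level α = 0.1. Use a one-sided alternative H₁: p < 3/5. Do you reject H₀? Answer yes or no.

reject H₀: no

Exact binomial: n=22, k=16, p₀=3/5=0.6000
P(X≤16) from Σ C(n,i)·p₀^i·(1−p₀)^(n−i)
p-value (one-sided, H₁ less) = 0.92777
At α=0.1: p ≥ α → fail to reject H₀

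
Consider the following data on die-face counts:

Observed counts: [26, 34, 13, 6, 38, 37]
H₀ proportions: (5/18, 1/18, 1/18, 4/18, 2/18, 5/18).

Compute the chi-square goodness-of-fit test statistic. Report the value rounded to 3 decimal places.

test statistic = 134.117

n = 154; E_i = n·p_i = [42.78, 8.56, 8.56, 34.22, 17.11, 42.78]
χ² = (26−42.78)²/42.78 + (34−8.56)²/8.56 + (13−8.56)²/8.56 + (6−34.22)²/34.22 + (38−17.11)²/17.11 + (37−42.78)²/42.78 = 134.1169
df = 5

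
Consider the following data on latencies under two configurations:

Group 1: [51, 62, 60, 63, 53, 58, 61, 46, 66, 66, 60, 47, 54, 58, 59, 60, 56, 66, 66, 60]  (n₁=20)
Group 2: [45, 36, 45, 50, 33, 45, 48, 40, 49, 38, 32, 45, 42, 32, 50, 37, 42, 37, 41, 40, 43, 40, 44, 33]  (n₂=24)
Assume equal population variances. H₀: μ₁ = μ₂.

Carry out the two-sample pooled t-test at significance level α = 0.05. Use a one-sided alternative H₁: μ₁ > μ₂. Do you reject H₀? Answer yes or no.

x̄₁=58.600, s₁=5.960, n₁=20
x̄₂=41.125, s₂=5.566, n₂=24
s_p² = [19·5.960² + 23·5.566²]/42 = 33.0339
SE = √(s_p²·(1/20+1/24)) = 1.7401
t = (58.600−41.125)/1.7401 = 10.0423
df = 42
p-value (one-sided, H₁ greater) = 0.00000
At α=0.05: p < α → reject H₀

reject H₀: yes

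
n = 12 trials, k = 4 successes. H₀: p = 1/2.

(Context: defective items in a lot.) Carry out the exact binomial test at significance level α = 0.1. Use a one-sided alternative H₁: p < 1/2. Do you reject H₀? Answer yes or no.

reject H₀: no

Exact binomial: n=12, k=4, p₀=1/2=0.5000
P(X≤4) from Σ C(n,i)·p₀^i·(1−p₀)^(n−i)
p-value (one-sided, H₁ less) = 0.19385
At α=0.1: p ≥ α → fail to reject H₀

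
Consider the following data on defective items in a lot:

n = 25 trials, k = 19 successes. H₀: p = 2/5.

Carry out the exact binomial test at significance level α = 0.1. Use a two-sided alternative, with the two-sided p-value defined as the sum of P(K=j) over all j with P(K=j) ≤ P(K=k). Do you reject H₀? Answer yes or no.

Exact binomial: n=25, k=19, p₀=2/5=0.4000
P(X=j) = C(n,j)·p₀^j·(1−p₀)^(n−j); p = Σ P(X=j) over j with P(X=j) ≤ P(X=19)
p-value (two-sided) = 0.00033
At α=0.1: p < α → reject H₀

reject H₀: yes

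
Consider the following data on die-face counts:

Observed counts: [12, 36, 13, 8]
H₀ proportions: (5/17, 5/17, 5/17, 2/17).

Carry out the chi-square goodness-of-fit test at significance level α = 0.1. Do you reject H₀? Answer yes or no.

n = 69; E_i = n·p_i = [20.29, 20.29, 20.29, 8.12]
χ² = (12−20.29)²/20.29 + (36−20.29)²/20.29 + (13−20.29)²/20.29 + (8−8.12)²/8.12 = 18.1681
df = 3
p-value (upper-tail) = 0.00041
At α=0.1: p < α → reject H₀

reject H₀: yes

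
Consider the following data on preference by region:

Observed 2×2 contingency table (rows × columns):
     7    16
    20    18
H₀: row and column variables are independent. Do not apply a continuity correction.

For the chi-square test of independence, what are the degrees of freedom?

df = (r−1)(c−1) = (2−1)·(2−1) = 1

degrees of freedom = 1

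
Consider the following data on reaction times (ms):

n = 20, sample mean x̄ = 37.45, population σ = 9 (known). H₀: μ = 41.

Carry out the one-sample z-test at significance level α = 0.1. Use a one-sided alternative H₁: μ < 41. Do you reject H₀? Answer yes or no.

reject H₀: yes

SE = σ/√n = 9/√20 = 2.0125
z = (x̄−μ₀)/SE = (37.45−41)/2.0125 = -1.7640
p-value (one-sided, H₁ less) = 0.03887
At α=0.1: p < α → reject H₀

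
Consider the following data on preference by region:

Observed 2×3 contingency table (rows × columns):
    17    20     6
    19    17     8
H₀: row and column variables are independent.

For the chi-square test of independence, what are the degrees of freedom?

df = (r−1)(c−1) = (2−1)·(3−1) = 2

degrees of freedom = 2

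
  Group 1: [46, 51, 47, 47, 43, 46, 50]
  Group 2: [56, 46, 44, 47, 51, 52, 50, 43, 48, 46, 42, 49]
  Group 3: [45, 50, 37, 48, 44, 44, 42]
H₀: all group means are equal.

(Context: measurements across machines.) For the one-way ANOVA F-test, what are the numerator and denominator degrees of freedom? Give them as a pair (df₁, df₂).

degrees of freedom = [2, 23]

k = 3 groups, N = 26 total
df = (k−1, N−k) = (3−1, 26−3) = (2, 23)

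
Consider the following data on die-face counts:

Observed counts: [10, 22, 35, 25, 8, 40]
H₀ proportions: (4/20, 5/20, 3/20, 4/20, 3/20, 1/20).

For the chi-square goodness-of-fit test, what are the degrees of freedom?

df = k − 1 = 6 − 1 = 5

degrees of freedom = 5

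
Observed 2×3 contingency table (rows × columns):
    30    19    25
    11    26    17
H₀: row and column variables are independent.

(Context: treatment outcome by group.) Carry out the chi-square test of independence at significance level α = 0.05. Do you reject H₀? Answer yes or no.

Row totals [74, 54], col totals [41, 45, 42], n=128
χ² = (30−23.70)²/23.70 + (19−26.02)²/26.02 + (25−24.28)²/24.28 + (11−17.30)²/17.30 + (26−18.98)²/18.98 + (17−17.72)²/17.72 = 8.5001
df = 2
p-value (upper-tail) = 0.01426
At α=0.05: p < α → reject H₀

reject H₀: yes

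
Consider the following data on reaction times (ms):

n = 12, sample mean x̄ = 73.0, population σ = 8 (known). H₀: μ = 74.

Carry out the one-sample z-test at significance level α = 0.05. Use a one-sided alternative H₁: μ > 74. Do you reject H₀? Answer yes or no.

reject H₀: no

SE = σ/√n = 8/√12 = 2.3094
z = (x̄−μ₀)/SE = (73.0−74)/2.3094 = -0.4330
p-value (one-sided, H₁ greater) = 0.66750
At α=0.05: p ≥ α → fail to reject H₀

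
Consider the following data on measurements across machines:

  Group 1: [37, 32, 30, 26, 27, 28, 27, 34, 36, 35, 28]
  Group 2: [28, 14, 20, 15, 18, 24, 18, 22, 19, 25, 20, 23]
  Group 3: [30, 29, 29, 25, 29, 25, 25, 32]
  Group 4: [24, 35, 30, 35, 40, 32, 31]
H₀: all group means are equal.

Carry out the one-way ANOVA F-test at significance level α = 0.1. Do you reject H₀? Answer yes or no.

reject H₀: yes

Group means [30.91, 20.50, 28.00, 32.43], grand mean 27.289
SSB = Σnᵢ(x̄ᵢ−x̄)² = 886.192; SSW = ΣΣ(x−x̄ᵢ)² = 547.623
MSB = 886.192/3 = 295.3975; MSW = 547.623/34 = 16.1066
F = MSB/MSW = 18.3402
df = (3, 34)
p-value (upper-tail) = 0.00000
At α=0.1: p < α → reject H₀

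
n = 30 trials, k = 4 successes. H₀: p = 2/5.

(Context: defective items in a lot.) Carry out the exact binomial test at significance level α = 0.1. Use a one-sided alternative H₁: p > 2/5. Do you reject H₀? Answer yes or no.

reject H₀: no

Exact binomial: n=30, k=4, p₀=2/5=0.4000
P(X≥4) from Σ C(n,i)·p₀^i·(1−p₀)^(n−i)
p-value (one-sided, H₁ greater) = 0.99969
At α=0.1: p ≥ α → fail to reject H₀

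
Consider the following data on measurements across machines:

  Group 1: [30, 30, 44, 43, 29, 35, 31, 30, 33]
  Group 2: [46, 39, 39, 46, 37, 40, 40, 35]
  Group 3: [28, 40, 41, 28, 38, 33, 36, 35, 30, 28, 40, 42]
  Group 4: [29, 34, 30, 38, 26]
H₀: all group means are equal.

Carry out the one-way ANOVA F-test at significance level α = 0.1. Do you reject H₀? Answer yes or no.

Group means [33.89, 40.25, 34.92, 31.40], grand mean 35.382
SSB = Σnᵢ(x̄ᵢ−x̄)² = 291.524; SSW = ΣΣ(x−x̄ᵢ)² = 780.506
MSB = 291.524/3 = 97.1746; MSW = 780.506/30 = 26.0169
F = MSB/MSW = 3.7351
df = (3, 30)
p-value (upper-tail) = 0.02156
At α=0.1: p < α → reject H₀

reject H₀: yes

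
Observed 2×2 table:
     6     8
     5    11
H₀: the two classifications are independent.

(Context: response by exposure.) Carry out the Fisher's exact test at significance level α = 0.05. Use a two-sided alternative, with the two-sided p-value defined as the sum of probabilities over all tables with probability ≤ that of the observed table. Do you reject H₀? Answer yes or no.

reject H₀: no

Margins: r₁=14, r₂=16, c₁=11, c₂=19, n=30
p_obs = C(14,6)·C(16,5)/C(30,11); sum pmf over tables with pmf ≤ p_obs
p-value (two-sided) = 0.70652
At α=0.05: p ≥ α → fail to reject H₀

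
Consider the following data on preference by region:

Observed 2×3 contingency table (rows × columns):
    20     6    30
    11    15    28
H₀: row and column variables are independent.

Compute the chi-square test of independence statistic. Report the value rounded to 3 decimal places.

Row totals [56, 54], col totals [31, 21, 58], n=110
χ² = (20−15.78)²/15.78 + (6−10.69)²/10.69 + (30−29.53)²/29.53 + (11−15.22)²/15.22 + (15−10.31)²/10.31 + (28−28.47)²/28.47 = 6.5048
df = 2

test statistic = 6.505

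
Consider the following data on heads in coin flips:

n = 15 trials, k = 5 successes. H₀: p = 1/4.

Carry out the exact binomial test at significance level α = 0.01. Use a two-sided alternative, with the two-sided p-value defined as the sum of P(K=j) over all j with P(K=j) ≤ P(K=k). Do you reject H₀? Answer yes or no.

Exact binomial: n=15, k=5, p₀=1/4=0.2500
P(X=j) = C(n,j)·p₀^j·(1−p₀)^(n−j); p = Σ P(X=j) over j with P(X=j) ≤ P(X=5)
p-value (two-sided) = 0.54960
At α=0.01: p ≥ α → fail to reject H₀

reject H₀: no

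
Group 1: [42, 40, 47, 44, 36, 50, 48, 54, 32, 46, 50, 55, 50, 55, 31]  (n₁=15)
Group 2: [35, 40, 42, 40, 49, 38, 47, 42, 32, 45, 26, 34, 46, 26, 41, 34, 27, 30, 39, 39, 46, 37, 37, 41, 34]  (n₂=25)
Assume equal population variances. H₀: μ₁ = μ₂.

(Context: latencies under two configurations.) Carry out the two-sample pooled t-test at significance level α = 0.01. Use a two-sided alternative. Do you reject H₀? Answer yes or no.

x̄₁=45.333, s₁=7.789, n₁=15
x̄₂=37.880, s₂=6.476, n₂=25
s_p² = [14·7.789² + 24·6.476²]/38 = 48.8414
SE = √(s_p²·(1/15+1/25)) = 2.2825
t = (45.333−37.880)/2.2825 = 3.2654
df = 38
p-value (two-sided) = 0.00232
At α=0.01: p < α → reject H₀

reject H₀: yes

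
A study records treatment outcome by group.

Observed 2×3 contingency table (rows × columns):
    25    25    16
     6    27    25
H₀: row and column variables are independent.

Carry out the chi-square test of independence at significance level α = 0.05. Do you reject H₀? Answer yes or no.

Row totals [66, 58], col totals [31, 52, 41], n=124
χ² = (25−16.50)²/16.50 + (25−27.68)²/27.68 + (16−21.82)²/21.82 + (6−14.50)²/14.50 + (27−24.32)²/24.32 + (25−19.18)²/19.18 = 13.2367
df = 2
p-value (upper-tail) = 0.00134
At α=0.05: p < α → reject H₀

reject H₀: yes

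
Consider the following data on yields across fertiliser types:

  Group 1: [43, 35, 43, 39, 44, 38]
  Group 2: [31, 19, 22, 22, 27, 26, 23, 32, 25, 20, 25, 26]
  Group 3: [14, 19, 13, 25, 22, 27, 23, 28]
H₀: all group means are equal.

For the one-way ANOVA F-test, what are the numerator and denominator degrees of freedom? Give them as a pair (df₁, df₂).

degrees of freedom = [2, 23]

k = 3 groups, N = 26 total
df = (k−1, N−k) = (3−1, 26−3) = (2, 23)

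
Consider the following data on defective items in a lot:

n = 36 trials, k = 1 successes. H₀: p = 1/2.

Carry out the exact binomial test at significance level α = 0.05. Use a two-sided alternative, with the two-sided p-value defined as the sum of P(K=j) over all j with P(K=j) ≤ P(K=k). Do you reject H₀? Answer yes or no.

Exact binomial: n=36, k=1, p₀=1/2=0.5000
P(X=j) = C(n,j)·p₀^j·(1−p₀)^(n−j); p = Σ P(X=j) over j with P(X=j) ≤ P(X=1)
p-value (two-sided) = 0.00000
At α=0.05: p < α → reject H₀

reject H₀: yes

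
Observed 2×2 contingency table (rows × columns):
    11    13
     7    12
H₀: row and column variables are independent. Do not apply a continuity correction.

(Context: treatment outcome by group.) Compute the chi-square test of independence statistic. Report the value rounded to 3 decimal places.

test statistic = 0.352

Row totals [24, 19], col totals [18, 25], n=43
χ² = (11−10.05)²/10.05 + (13−13.95)²/13.95 + (7−7.95)²/7.95 + (12−11.05)²/11.05 = 0.3523
df = 1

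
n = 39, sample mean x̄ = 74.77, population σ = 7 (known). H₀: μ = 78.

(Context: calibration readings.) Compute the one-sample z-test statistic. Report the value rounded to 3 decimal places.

SE = σ/√n = 7/√39 = 1.1209
z = (x̄−μ₀)/SE = (74.77−78)/1.1209 = -2.8816

test statistic = -2.882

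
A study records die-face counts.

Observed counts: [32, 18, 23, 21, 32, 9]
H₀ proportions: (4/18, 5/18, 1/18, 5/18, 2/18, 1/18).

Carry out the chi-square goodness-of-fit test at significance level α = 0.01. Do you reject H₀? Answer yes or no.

reject H₀: yes

n = 135; E_i = n·p_i = [30.00, 37.50, 7.50, 37.50, 15.00, 7.50]
χ² = (32−30.00)²/30.00 + (18−37.50)²/37.50 + (23−7.50)²/7.50 + (21−37.50)²/37.50 + (32−15.00)²/15.00 + (9−7.50)²/7.50 = 69.1333
df = 5
p-value (upper-tail) = 0.00000
At α=0.01: p < α → reject H₀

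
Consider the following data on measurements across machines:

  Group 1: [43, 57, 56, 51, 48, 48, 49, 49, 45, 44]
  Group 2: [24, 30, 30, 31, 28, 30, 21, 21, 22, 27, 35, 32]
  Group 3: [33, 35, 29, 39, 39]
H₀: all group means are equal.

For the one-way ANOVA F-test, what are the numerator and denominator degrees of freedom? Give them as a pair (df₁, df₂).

degrees of freedom = [2, 24]

k = 3 groups, N = 27 total
df = (k−1, N−k) = (3−1, 27−3) = (2, 24)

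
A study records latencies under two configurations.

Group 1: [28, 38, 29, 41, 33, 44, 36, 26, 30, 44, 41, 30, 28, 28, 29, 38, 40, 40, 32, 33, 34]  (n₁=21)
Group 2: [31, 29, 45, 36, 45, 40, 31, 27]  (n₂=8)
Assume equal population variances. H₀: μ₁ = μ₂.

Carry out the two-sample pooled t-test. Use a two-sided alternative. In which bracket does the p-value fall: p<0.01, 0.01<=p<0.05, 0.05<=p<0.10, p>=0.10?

p-value bracket: p>=0.10

x̄₁=34.381, s₁=5.757, n₁=21
x̄₂=35.500, s₂=7.131, n₂=8
s_p² = [20·5.757² + 7·7.131²]/27 = 37.7390
SE = √(s_p²·(1/21+1/8)) = 2.5523
t = (34.381−35.500)/2.5523 = -0.4384
df = 27
p-value (two-sided) = 0.66456
→ bracket: p>=0.10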